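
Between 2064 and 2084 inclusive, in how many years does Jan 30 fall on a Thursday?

Day of week of January 30 in each year:
2064: Wed, 2065: Fri, 2066: Sat, 2067: Sun, 2068: Mon, 2069: Wed, 2070: Thu ✓, 2071: Fri, 2072: Sat, 2073: Mon, 2074: Tue, 2075: Wed, 2076: Thu ✓, 2077: Sat, 2078: Sun, 2079: Mon, 2080: Tue, 2081: Thu ✓, 2082: Fri, 2083: Sat, 2084: Sun
Thursdays: 2070, 2076, 2081.

3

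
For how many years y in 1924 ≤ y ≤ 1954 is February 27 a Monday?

4

Day of week of February 27 in each year:
1924: Wed, 1925: Fri, 1926: Sat, 1927: Sun, 1928: Mon ✓, 1929: Wed, 1930: Thu, 1931: Fri, 1932: Sat, 1933: Mon ✓, 1934: Tue, 1935: Wed, 1936: Thu, 1937: Sat, 1938: Sun, 1939: Mon ✓, 1940: Tue, 1941: Thu, 1942: Fri, 1943: Sat, 1944: Sun, 1945: Tue, 1946: Wed, 1947: Thu, 1948: Fri, 1949: Sun, 1950: Mon ✓, 1951: Tue, 1952: Wed, 1953: Fri, 1954: Sat
Mondays: 1928, 1933, 1939, 1950.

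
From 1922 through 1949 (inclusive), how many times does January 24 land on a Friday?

Day of week of January 24 in each year:
1922: Tue, 1923: Wed, 1924: Thu, 1925: Sat, 1926: Sun, 1927: Mon, 1928: Tue, 1929: Thu, 1930: Fri ✓, 1931: Sat, 1932: Sun, 1933: Tue, 1934: Wed, 1935: Thu, 1936: Fri ✓, 1937: Sun, 1938: Mon, 1939: Tue, 1940: Wed, 1941: Fri ✓, 1942: Sat, 1943: Sun, 1944: Mon, 1945: Wed, 1946: Thu, 1947: Fri ✓, 1948: Sat, 1949: Mon
Fridays: 1930, 1936, 1941, 1947.

4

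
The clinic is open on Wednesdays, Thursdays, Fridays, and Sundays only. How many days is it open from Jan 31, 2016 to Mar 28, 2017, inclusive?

Jan 31, 2016 is a Sunday.
That's 423 days from start to end, counting both.
423 = 7 × 60 + 3, so there are 60 full weeks plus 3 extra days.
Each full week contributes 4 days from the set (Wed, Thu, Fri, Sun): 60 × 4 = 240.
The 3 extra days are Sun, Mon, Tue — 1 of them qualifies.
Total: 240 + 1 = 241.

241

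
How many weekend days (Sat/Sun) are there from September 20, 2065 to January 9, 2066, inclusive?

32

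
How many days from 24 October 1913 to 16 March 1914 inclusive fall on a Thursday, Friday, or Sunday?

62

24 October 1913 is a Friday.
The range spans 144 days (inclusive of both endpoints).
144 = 7 × 20 + 4, so there are 20 full weeks plus 4 extra days.
Each full week contributes 3 days from the set (Thu, Fri, Sun): 20 × 3 = 60.
The 4 extra days are Friday, Saturday, Sunday, Monday — 2 of them qualify.
Total: 60 + 2 = 62.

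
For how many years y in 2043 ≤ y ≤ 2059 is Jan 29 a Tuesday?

2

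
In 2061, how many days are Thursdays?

1 January 2061 is a Saturday.
From 1 January 2061 to 31 December 2061 is 365 days inclusive.
365 = 7 × 52 + 1, so there are 52 full weeks plus 1 extra day.
Each full week contributes one Thursday: 52 so far.
The 1 extra day is Saturday — none qualify.
Total: 52 + 0 = 52.

52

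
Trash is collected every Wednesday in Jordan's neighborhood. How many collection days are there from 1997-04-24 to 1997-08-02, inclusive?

1997-04-24 is a Thursday.
From 1997-04-24 to 1997-08-02 is 101 days inclusive.
101 = 7 × 14 + 3, so there are 14 full weeks plus 3 extra days.
Each full week contributes one Wednesday: 14 so far.
The 3 extra days are Thursday, Friday, Saturday — none qualify.
Total: 14 + 0 = 14.

14 Wednesdays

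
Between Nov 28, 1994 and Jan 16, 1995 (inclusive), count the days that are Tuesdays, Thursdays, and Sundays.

Nov 28, 1994 is a Monday.
From Nov 28, 1994 to Jan 16, 1995 is 50 days inclusive.
50 = 7 × 7 + 1, so there are 7 full weeks plus 1 extra day.
Each full week contributes 3 days from the set (Tue, Thu, Sun): 7 × 3 = 21.
The 1 extra day is Mon — none qualify.
Total: 21 + 0 = 21.

21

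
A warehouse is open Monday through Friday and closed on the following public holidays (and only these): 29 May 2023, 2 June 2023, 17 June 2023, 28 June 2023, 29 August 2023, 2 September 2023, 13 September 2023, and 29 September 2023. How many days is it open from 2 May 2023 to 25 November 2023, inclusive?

143

2 May 2023 is a Tuesday.
The range spans 208 days (inclusive of both endpoints).
208 = 7 × 29 + 5, so there are 29 full weeks plus 5 extra days.
Each full week contributes 5 weekdays (Mon–Fri): 29 × 5 = 145.
The 5 extra days are Tuesday, Wednesday, Thursday, Friday, Saturday — 4 of them qualify.
Total: 145 + 4 = 149.
Holidays: 29 May 2023 (Mon); 2 June 2023 (Fri); 17 June 2023 (Sat); 28 June 2023 (Wed); 29 August 2023 (Tue); 2 September 2023 (Sat); 13 September 2023 (Wed); 29 September 2023 (Fri).
6 of the 8 holidays fall on weekdays; the rest are weekends and were already excluded.
Business days: 149 − 6 = 143.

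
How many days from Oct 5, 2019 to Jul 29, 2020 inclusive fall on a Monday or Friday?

85

Oct 5, 2019 is a Saturday.
The range spans 299 days (inclusive of both endpoints).
299 = 7 × 42 + 5, so there are 42 full weeks plus 5 extra days.
Each full week contributes 2 days from the set (Mon, Fri): 42 × 2 = 84.
The 5 extra days are Sat, Sun, Mon, Tue, Wed — 1 of them qualifies.
Total: 84 + 1 = 85.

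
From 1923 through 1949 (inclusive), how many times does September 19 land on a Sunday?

4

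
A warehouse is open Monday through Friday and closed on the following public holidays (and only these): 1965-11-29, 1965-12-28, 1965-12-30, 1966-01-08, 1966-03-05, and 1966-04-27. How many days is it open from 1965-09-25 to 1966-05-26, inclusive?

170 business days

1965-09-25 is a Saturday.
The range spans 244 days (inclusive of both endpoints).
244 = 7 × 34 + 6, so there are 34 full weeks plus 6 extra days.
Each full week contributes 5 weekdays (Mon–Fri): 34 × 5 = 170.
The 6 extra days are Saturday, Sunday, Monday, Tuesday, Wednesday, Thursday — 4 of them qualify.
Total: 170 + 4 = 174.
Holidays: 1965-11-29 (Mon); 1965-12-28 (Tue); 1965-12-30 (Thu); 1966-01-08 (Sat); 1966-03-05 (Sat); 1966-04-27 (Wed).
4 of the 6 holidays fall on weekdays; the rest are weekends and were already excluded.
Business days: 174 − 4 = 170.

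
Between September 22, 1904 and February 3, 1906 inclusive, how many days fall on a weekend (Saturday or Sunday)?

143

September 22, 1904 is a Thursday.
The range spans 500 days (inclusive of both endpoints).
500 = 7 × 71 + 3, so there are 71 full weeks plus 3 extra days.
Each full week contributes 2 weekend days (Sat, Sun): 71 × 2 = 142.
The 3 extra days are Thursday, Friday, Saturday — 1 of them qualifies.
Total: 142 + 1 = 143.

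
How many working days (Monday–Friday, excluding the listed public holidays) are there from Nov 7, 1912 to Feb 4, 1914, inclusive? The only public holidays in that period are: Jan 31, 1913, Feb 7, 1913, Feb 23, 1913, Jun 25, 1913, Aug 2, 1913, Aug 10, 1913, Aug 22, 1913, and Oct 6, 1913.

Nov 7, 1912 is a Thursday.
From Nov 7, 1912 to Feb 4, 1914 is 455 days inclusive.
455 = 7 × 65, so the span is exactly 65 full weeks.
Each full week contributes 5 weekdays (Mon–Fri): 65 × 5 = 325.
Total: 325.
Holidays: Jan 31, 1913 (Fri); Feb 7, 1913 (Fri); Feb 23, 1913 (Sun); Jun 25, 1913 (Wed); Aug 2, 1913 (Sat); Aug 10, 1913 (Sun); Aug 22, 1913 (Fri); Oct 6, 1913 (Mon).
5 of the 8 holidays fall on weekdays; the rest are weekends and were already excluded.
Business days: 325 − 5 = 320.

320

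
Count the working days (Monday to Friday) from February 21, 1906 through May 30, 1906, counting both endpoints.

February 21, 1906 is a Wednesday.
From February 21, 1906 to May 30, 1906 is 99 days inclusive.
99 = 7 × 14 + 1, so there are 14 full weeks plus 1 extra day.
Each full week contributes 5 weekdays (Mon–Fri): 14 × 5 = 70.
The 1 extra day is Wednesday — 1 of them qualifies.
Total: 70 + 1 = 71.

71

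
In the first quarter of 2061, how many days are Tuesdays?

Jan 1, 2061 is a Saturday.
That's 90 days from start to end, counting both.
90 = 7 × 12 + 6, so there are 12 full weeks plus 6 extra days.
Each full week contributes one Tuesday: 12 so far.
The 6 extra days are Sat, Sun, Mon, Tue, Wed, Thu — 1 of them qualifies.
Total: 12 + 1 = 13.

13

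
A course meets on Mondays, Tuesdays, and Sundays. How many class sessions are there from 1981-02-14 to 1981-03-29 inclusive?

1981-02-14 is a Saturday.
That's 44 days from start to end, counting both.
44 = 7 × 6 + 2, so there are 6 full weeks plus 2 extra days.
Each full week contributes 3 days from the set (Mon, Tue, Sun): 6 × 3 = 18.
The 2 extra days are Sat, Sun — 1 of them qualifies.
Total: 18 + 1 = 19.

19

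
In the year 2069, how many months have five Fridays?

A month has five Fridays exactly when Friday falls within its first (length − 28) days.
Jan: 31 days, starts Tue → 5 of Tue, Wed, Thu
Feb: 28 days, starts Fri → 5 of (none)
Mar: 31 days, starts Fri → 5 of Fri, Sat, Sun ✓
Apr: 30 days, starts Mon → 5 of Mon, Tue
May: 31 days, starts Wed → 5 of Wed, Thu, Fri ✓
Jun: 30 days, starts Sat → 5 of Sat, Sun
Jul: 31 days, starts Mon → 5 of Mon, Tue, Wed
Aug: 31 days, starts Thu → 5 of Thu, Fri, Sat ✓
Sep: 30 days, starts Sun → 5 of Sun, Mon
Oct: 31 days, starts Tue → 5 of Tue, Wed, Thu
Nov: 30 days, starts Fri → 5 of Fri, Sat ✓
Dec: 31 days, starts Sun → 5 of Sun, Mon, Tue
Months with five Fridays: Mar, May, Aug, Nov.

4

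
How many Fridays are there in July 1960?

Jul 1, 1960 is a Friday.
From Jul 1, 1960 to Jul 31, 1960 is 31 days inclusive.
31 = 7 × 4 + 3, so there are 4 full weeks plus 3 extra days.
Each full week contributes one Friday: 4 so far.
The 3 extra days are Friday, Saturday, Sunday — 1 of them qualifies.
Total: 4 + 1 = 5.

5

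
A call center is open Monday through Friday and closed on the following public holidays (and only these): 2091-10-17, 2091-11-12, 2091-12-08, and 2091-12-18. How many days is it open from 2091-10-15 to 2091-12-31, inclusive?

53

2091-10-15 is a Monday.
The range spans 78 days (inclusive of both endpoints).
78 = 7 × 11 + 1, so there are 11 full weeks plus 1 extra day.
Each full week contributes 5 weekdays (Mon–Fri): 11 × 5 = 55.
The 1 extra day is Monday — 1 of them qualifies.
Total: 55 + 1 = 56.
Holidays: 2091-10-17 (Wed); 2091-11-12 (Mon); 2091-12-08 (Sat); 2091-12-18 (Tue).
3 of the 4 holidays fall on weekdays; the rest are weekends and were already excluded.
Business days: 56 − 3 = 53.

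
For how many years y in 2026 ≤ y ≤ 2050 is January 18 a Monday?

4

Day of week of January 18 in each year:
2026: Sun, 2027: Mon ✓, 2028: Tue, 2029: Thu, 2030: Fri, 2031: Sat, 2032: Sun, 2033: Tue, 2034: Wed, 2035: Thu, 2036: Fri, 2037: Sun, 2038: Mon ✓, 2039: Tue, 2040: Wed, 2041: Fri, 2042: Sat, 2043: Sun, 2044: Mon ✓, 2045: Wed, 2046: Thu, 2047: Fri, 2048: Sat, 2049: Mon ✓, 2050: Tue
Mondays: 2027, 2038, 2044, 2049.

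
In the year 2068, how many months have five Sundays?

5

A month has five Sundays exactly when Sunday falls within its first (length − 28) days.
Jan: 31 days, starts Sun → 5 of Sun, Mon, Tue ✓
Feb: 29 days, starts Wed → 5 of Wed
Mar: 31 days, starts Thu → 5 of Thu, Fri, Sat
Apr: 30 days, starts Sun → 5 of Sun, Mon ✓
May: 31 days, starts Tue → 5 of Tue, Wed, Thu
Jun: 30 days, starts Fri → 5 of Fri, Sat
Jul: 31 days, starts Sun → 5 of Sun, Mon, Tue ✓
Aug: 31 days, starts Wed → 5 of Wed, Thu, Fri
Sep: 30 days, starts Sat → 5 of Sat, Sun ✓
Oct: 31 days, starts Mon → 5 of Mon, Tue, Wed
Nov: 30 days, starts Thu → 5 of Thu, Fri
Dec: 31 days, starts Sat → 5 of Sat, Sun, Mon ✓
Months with five Sundays: Jan, Apr, Jul, Sep, Dec.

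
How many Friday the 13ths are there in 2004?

The 13th falls on a Friday when the month's 13th has weekday Fri.
Jan 13 is Tue; Feb 13 is Fri ✓; Mar 13 is Sat; Apr 13 is Tue; May 13 is Thu; Jun 13 is Sun; Jul 13 is Tue; Aug 13 is Fri ✓; Sep 13 is Mon; Oct 13 is Wed; Nov 13 is Sat; Dec 13 is Mon.
Friday the 13ths: Feb, Aug.

2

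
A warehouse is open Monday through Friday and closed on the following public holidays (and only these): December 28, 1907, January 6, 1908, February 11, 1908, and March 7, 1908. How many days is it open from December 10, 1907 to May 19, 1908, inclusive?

December 10, 1907 is a Tuesday.
The range spans 162 days (inclusive of both endpoints).
162 = 7 × 23 + 1, so there are 23 full weeks plus 1 extra day.
Each full week contributes 5 weekdays (Mon–Fri): 23 × 5 = 115.
The 1 extra day is Tuesday — 1 of them qualifies.
Total: 115 + 1 = 116.
Holidays: December 28, 1907 (Sat); January 6, 1908 (Mon); February 11, 1908 (Tue); March 7, 1908 (Sat).
2 of the 4 holidays fall on weekdays; the rest are weekends and were already excluded.
Business days: 116 − 2 = 114.

114 working days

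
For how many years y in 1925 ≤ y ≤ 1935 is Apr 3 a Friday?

2

Day of week of April 3 in each year:
1925: Fri ✓, 1926: Sat, 1927: Sun, 1928: Tue, 1929: Wed, 1930: Thu, 1931: Fri ✓, 1932: Sun, 1933: Mon, 1934: Tue, 1935: Wed
Fridays: 1925, 1931.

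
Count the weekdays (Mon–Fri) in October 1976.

21 weekdays

October 1, 1976 is a Friday.
The range spans 31 days (inclusive of both endpoints).
31 = 7 × 4 + 3, so there are 4 full weeks plus 3 extra days.
Each full week contributes 5 weekdays (Mon–Fri): 4 × 5 = 20.
The 3 extra days are Fri, Sat, Sun — 1 of them qualifies.
Total: 20 + 1 = 21.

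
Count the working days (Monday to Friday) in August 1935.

22

1 August 1935 is a Thursday.
From 1 August 1935 to 31 August 1935 is 31 days inclusive.
31 = 7 × 4 + 3, so there are 4 full weeks plus 3 extra days.
Each full week contributes 5 weekdays (Mon–Fri): 4 × 5 = 20.
The 3 extra days are Thursday, Friday, Saturday — 2 of them qualify.
Total: 20 + 2 = 22.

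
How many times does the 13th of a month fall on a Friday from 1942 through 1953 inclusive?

21

Friday-the-13ths by year:
1942: Feb, Mar, Nov
1943: Aug
1944: Oct
1945: Apr, Jul
1946: Sep, Dec
1947: Jun
1948: Feb, Aug
1949: May
1950: Jan, Oct
1951: Apr, Jul
1952: Jun
1953: Feb, Mar, Nov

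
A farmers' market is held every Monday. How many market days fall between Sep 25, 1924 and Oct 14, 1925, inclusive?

Sep 25, 1924 is a Thursday.
That's 385 days from start to end, counting both.
385 = 7 × 55, so the span is exactly 55 full weeks.
Each full week contributes one Monday: 55 so far.
Total: 55.

55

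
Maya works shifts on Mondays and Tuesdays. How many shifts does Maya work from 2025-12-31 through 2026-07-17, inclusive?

56

2025-12-31 is a Wednesday.
That's 199 days from start to end, counting both.
199 = 7 × 28 + 3, so there are 28 full weeks plus 3 extra days.
Each full week contributes 2 days from the set (Mon, Tue): 28 × 2 = 56.
The 3 extra days are Wednesday, Thursday, Friday — none qualify.
Total: 56 + 0 = 56.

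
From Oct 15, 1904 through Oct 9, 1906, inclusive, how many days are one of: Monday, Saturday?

Oct 15, 1904 is a Saturday.
That's 725 days from start to end, counting both.
725 = 7 × 103 + 4, so there are 103 full weeks plus 4 extra days.
Each full week contributes 2 days from the set (Mon, Sat): 103 × 2 = 206.
The 4 extra days are Saturday, Sunday, Monday, Tuesday — 2 of them qualify.
Total: 206 + 2 = 208.

208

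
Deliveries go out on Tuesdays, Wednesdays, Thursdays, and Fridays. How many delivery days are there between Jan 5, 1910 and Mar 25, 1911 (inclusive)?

Jan 5, 1910 is a Wednesday.
From Jan 5, 1910 to Mar 25, 1911 is 445 days inclusive.
445 = 7 × 63 + 4, so there are 63 full weeks plus 4 extra days.
Each full week contributes 4 days from the set (Tue, Wed, Thu, Fri): 63 × 4 = 252.
The 4 extra days are Wed, Thu, Fri, Sat — 3 of them qualify.
Total: 252 + 3 = 255.

255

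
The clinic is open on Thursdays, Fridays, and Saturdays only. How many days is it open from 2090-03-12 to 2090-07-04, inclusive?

48

2090-03-12 is a Sunday.
That's 115 days from start to end, counting both.
115 = 7 × 16 + 3, so there are 16 full weeks plus 3 extra days.
Each full week contributes 3 days from the set (Thu, Fri, Sat): 16 × 3 = 48.
The 3 extra days are Sunday, Monday, Tuesday — none qualify.
Total: 48 + 0 = 48.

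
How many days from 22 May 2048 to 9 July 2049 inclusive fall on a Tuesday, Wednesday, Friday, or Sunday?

237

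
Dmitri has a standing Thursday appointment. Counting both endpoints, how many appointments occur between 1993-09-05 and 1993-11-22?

11 Thursdays

1993-09-05 is a Sunday.
The range spans 79 days (inclusive of both endpoints).
79 = 7 × 11 + 2, so there are 11 full weeks plus 2 extra days.
Each full week contributes one Thursday: 11 so far.
The 2 extra days are Sun, Mon — none qualify.
Total: 11 + 0 = 11.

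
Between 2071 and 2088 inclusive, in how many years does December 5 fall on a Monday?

2

Day of week of December 5 in each year:
2071: Sat, 2072: Mon ✓, 2073: Tue, 2074: Wed, 2075: Thu, 2076: Sat, 2077: Sun, 2078: Mon ✓, 2079: Tue, 2080: Thu, 2081: Fri, 2082: Sat, 2083: Sun, 2084: Tue, 2085: Wed, 2086: Thu, 2087: Fri, 2088: Sun
Mondays: 2072, 2078.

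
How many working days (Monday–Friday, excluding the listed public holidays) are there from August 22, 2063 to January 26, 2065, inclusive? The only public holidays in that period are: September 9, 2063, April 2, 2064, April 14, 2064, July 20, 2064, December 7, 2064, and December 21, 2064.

August 22, 2063 is a Wednesday.
The range spans 524 days (inclusive of both endpoints).
524 = 7 × 74 + 6, so there are 74 full weeks plus 6 extra days.
Each full week contributes 5 weekdays (Mon–Fri): 74 × 5 = 370.
The 6 extra days are Wednesday, Thursday, Friday, Saturday, Sunday, Monday — 4 of them qualify.
Total: 370 + 4 = 374.
Holidays: September 9, 2063 (Sun); April 2, 2064 (Wed); April 14, 2064 (Mon); July 20, 2064 (Sun); December 7, 2064 (Sun); December 21, 2064 (Sun).
2 of the 6 holidays fall on weekdays; the rest are weekends and were already excluded.
Business days: 374 − 2 = 372.

372 working days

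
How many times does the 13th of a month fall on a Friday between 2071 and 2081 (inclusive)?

Friday-the-13ths by year:
2071: Feb, Mar, Nov
2072: May
2073: Jan, Oct
2074: Apr, Jul
2075: Sep, Dec
2076: Mar, Nov
2077: Aug
2078: May
2079: Jan, Oct
2080: Sep, Dec
2081: Jun

19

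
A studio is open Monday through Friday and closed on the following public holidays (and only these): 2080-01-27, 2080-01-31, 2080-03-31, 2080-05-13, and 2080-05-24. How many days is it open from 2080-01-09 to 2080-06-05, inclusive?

2080-01-09 is a Tuesday.
From 2080-01-09 to 2080-06-05 is 149 days inclusive.
149 = 7 × 21 + 2, so there are 21 full weeks plus 2 extra days.
Each full week contributes 5 weekdays (Mon–Fri): 21 × 5 = 105.
The 2 extra days are Tuesday, Wednesday — 2 of them qualify.
Total: 105 + 2 = 107.
Holidays: 2080-01-27 (Sat); 2080-01-31 (Wed); 2080-03-31 (Sun); 2080-05-13 (Mon); 2080-05-24 (Fri).
3 of the 5 holidays fall on weekdays; the rest are weekends and were already excluded.
Business days: 107 − 3 = 104.

104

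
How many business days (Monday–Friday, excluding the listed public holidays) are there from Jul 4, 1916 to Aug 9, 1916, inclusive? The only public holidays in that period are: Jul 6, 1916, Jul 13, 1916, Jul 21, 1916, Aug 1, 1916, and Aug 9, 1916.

22 business days

Jul 4, 1916 is a Tuesday.
The range spans 37 days (inclusive of both endpoints).
37 = 7 × 5 + 2, so there are 5 full weeks plus 2 extra days.
Each full week contributes 5 weekdays (Mon–Fri): 5 × 5 = 25.
The 2 extra days are Tuesday, Wednesday — 2 of them qualify.
Total: 25 + 2 = 27.
Holidays: Jul 6, 1916 (Thu); Jul 13, 1916 (Thu); Jul 21, 1916 (Fri); Aug 1, 1916 (Tue); Aug 9, 1916 (Wed).
All 5 holidays fall on weekdays, so subtract 5.
Business days: 27 − 5 = 22.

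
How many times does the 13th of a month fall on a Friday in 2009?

3

The 13th falls on a Friday when the month's 13th has weekday Fri.
Jan 13 is Tue; Feb 13 is Fri ✓; Mar 13 is Fri ✓; Apr 13 is Mon; May 13 is Wed; Jun 13 is Sat; Jul 13 is Mon; Aug 13 is Thu; Sep 13 is Sun; Oct 13 is Tue; Nov 13 is Fri ✓; Dec 13 is Sun.
Friday the 13ths: Feb, Mar, Nov.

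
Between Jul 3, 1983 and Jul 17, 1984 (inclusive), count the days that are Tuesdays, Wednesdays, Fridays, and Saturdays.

217

Jul 3, 1983 is a Sunday.
That's 381 days from start to end, counting both.
381 = 7 × 54 + 3, so there are 54 full weeks plus 3 extra days.
Each full week contributes 4 days from the set (Tue, Wed, Fri, Sat): 54 × 4 = 216.
The 3 extra days are Sunday, Monday, Tuesday — 1 of them qualifies.
Total: 216 + 1 = 217.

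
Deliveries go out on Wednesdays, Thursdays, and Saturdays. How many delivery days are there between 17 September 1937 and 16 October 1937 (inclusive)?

13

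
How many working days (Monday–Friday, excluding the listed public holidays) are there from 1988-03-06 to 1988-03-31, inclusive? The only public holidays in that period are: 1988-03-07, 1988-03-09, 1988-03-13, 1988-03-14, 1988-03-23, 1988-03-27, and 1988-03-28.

14 working days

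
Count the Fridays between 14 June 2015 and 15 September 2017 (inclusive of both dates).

14 June 2015 is a Sunday.
From 14 June 2015 to 15 September 2017 is 825 days inclusive.
825 = 7 × 117 + 6, so there are 117 full weeks plus 6 extra days.
Each full week contributes one Friday: 117 so far.
The 6 extra days are Sunday, Monday, Tuesday, Wednesday, Thursday, Friday — 1 of them qualifies.
Total: 117 + 1 = 118.

118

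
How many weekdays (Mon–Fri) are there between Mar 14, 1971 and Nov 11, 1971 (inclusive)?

174 weekdays

Mar 14, 1971 is a Sunday.
That's 243 days from start to end, counting both.
243 = 7 × 34 + 5, so there are 34 full weeks plus 5 extra days.
Each full week contributes 5 weekdays (Mon–Fri): 34 × 5 = 170.
The 5 extra days are Sun, Mon, Tue, Wed, Thu — 4 of them qualify.
Total: 170 + 4 = 174.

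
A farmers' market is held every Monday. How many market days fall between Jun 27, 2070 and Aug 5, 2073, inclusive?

162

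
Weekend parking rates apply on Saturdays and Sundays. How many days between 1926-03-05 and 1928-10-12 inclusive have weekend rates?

1926-03-05 is a Friday.
The range spans 953 days (inclusive of both endpoints).
953 = 7 × 136 + 1, so there are 136 full weeks plus 1 extra day.
Each full week contributes 2 weekend days (Sat, Sun): 136 × 2 = 272.
The 1 extra day is Friday — none qualify.
Total: 272 + 0 = 272.

272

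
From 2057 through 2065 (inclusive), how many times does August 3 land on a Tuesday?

Day of week of August 3 in each year:
2057: Fri, 2058: Sat, 2059: Sun, 2060: Tue ✓, 2061: Wed, 2062: Thu, 2063: Fri, 2064: Sun, 2065: Mon
Tuesdays: 2060.

1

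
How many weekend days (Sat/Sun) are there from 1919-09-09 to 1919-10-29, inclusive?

14

1919-09-09 is a Tuesday.
That's 51 days from start to end, counting both.
51 = 7 × 7 + 2, so there are 7 full weeks plus 2 extra days.
Each full week contributes 2 weekend days (Sat, Sun): 7 × 2 = 14.
The 2 extra days are Tue, Wed — none qualify.
Total: 14 + 0 = 14.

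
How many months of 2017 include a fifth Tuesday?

4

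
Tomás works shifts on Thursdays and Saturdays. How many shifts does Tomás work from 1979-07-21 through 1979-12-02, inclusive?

1979-07-21 is a Saturday.
From 1979-07-21 to 1979-12-02 is 135 days inclusive.
135 = 7 × 19 + 2, so there are 19 full weeks plus 2 extra days.
Each full week contributes 2 days from the set (Thu, Sat): 19 × 2 = 38.
The 2 extra days are Saturday, Sunday — 1 of them qualifies.
Total: 38 + 1 = 39.

39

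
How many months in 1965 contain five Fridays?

A month has five Fridays exactly when Friday falls within its first (length − 28) days.
Jan: 31 days, starts Fri → 5 of Fri, Sat, Sun ✓
Feb: 28 days, starts Mon → 5 of (none)
Mar: 31 days, starts Mon → 5 of Mon, Tue, Wed
Apr: 30 days, starts Thu → 5 of Thu, Fri ✓
May: 31 days, starts Sat → 5 of Sat, Sun, Mon
Jun: 30 days, starts Tue → 5 of Tue, Wed
Jul: 31 days, starts Thu → 5 of Thu, Fri, Sat ✓
Aug: 31 days, starts Sun → 5 of Sun, Mon, Tue
Sep: 30 days, starts Wed → 5 of Wed, Thu
Oct: 31 days, starts Fri → 5 of Fri, Sat, Sun ✓
Nov: 30 days, starts Mon → 5 of Mon, Tue
Dec: 31 days, starts Wed → 5 of Wed, Thu, Fri ✓
Months with five Fridays: Jan, Apr, Jul, Oct, Dec.

5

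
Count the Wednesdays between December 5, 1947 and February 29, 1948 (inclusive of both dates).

December 5, 1947 is a Friday.
That's 87 days from start to end, counting both.
87 = 7 × 12 + 3, so there are 12 full weeks plus 3 extra days.
Each full week contributes one Wednesday: 12 so far.
The 3 extra days are Friday, Saturday, Sunday — none qualify.
Total: 12 + 0 = 12.

12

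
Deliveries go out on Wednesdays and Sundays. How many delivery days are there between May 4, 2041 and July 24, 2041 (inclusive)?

24

May 4, 2041 is a Saturday.
The range spans 82 days (inclusive of both endpoints).
82 = 7 × 11 + 5, so there are 11 full weeks plus 5 extra days.
Each full week contributes 2 days from the set (Wed, Sun): 11 × 2 = 22.
The 5 extra days are Sat, Sun, Mon, Tue, Wed — 2 of them qualify.
Total: 22 + 2 = 24.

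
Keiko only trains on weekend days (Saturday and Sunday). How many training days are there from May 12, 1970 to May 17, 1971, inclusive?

May 12, 1970 is a Tuesday.
From May 12, 1970 to May 17, 1971 is 371 days inclusive.
371 = 7 × 53, so the span is exactly 53 full weeks.
Each full week contributes 2 weekend days (Sat, Sun): 53 × 2 = 106.

106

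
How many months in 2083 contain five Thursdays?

A month has five Thursdays exactly when Thursday falls within its first (length − 28) days.
Jan: 31 days, starts Fri → 5 of Fri, Sat, Sun
Feb: 28 days, starts Mon → 5 of (none)
Mar: 31 days, starts Mon → 5 of Mon, Tue, Wed
Apr: 30 days, starts Thu → 5 of Thu, Fri ✓
May: 31 days, starts Sat → 5 of Sat, Sun, Mon
Jun: 30 days, starts Tue → 5 of Tue, Wed
Jul: 31 days, starts Thu → 5 of Thu, Fri, Sat ✓
Aug: 31 days, starts Sun → 5 of Sun, Mon, Tue
Sep: 30 days, starts Wed → 5 of Wed, Thu ✓
Oct: 31 days, starts Fri → 5 of Fri, Sat, Sun
Nov: 30 days, starts Mon → 5 of Mon, Tue
Dec: 31 days, starts Wed → 5 of Wed, Thu, Fri ✓
Months with five Thursdays: Apr, Jul, Sep, Dec.

4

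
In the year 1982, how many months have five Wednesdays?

4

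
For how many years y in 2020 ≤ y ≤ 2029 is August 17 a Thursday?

Day of week of August 17 in each year:
2020: Mon, 2021: Tue, 2022: Wed, 2023: Thu ✓, 2024: Sat, 2025: Sun, 2026: Mon, 2027: Tue, 2028: Thu ✓, 2029: Fri
Thursdays: 2023, 2028.

2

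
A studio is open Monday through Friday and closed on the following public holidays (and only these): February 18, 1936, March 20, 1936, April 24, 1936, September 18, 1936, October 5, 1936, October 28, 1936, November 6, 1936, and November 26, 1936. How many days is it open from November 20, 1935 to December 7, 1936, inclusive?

266 working days

November 20, 1935 is a Wednesday.
That's 384 days from start to end, counting both.
384 = 7 × 54 + 6, so there are 54 full weeks plus 6 extra days.
Each full week contributes 5 weekdays (Mon–Fri): 54 × 5 = 270.
The 6 extra days are Wed, Thu, Fri, Sat, Sun, Mon — 4 of them qualify.
Total: 270 + 4 = 274.
Holidays: February 18, 1936 (Tue); March 20, 1936 (Fri); April 24, 1936 (Fri); September 18, 1936 (Fri); October 5, 1936 (Mon); October 28, 1936 (Wed); November 6, 1936 (Fri); November 26, 1936 (Thu).
All 8 holidays fall on weekdays, so subtract 8.
Business days: 274 − 8 = 266.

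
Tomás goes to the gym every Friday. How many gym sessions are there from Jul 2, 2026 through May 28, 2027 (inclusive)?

Jul 2, 2026 is a Thursday.
That's 331 days from start to end, counting both.
331 = 7 × 47 + 2, so there are 47 full weeks plus 2 extra days.
Each full week contributes one Friday: 47 so far.
The 2 extra days are Thu, Fri — 1 of them qualifies.
Total: 47 + 1 = 48.

48 Fridays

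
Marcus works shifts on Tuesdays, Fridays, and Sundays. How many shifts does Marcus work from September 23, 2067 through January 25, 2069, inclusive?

211

September 23, 2067 is a Friday.
From September 23, 2067 to January 25, 2069 is 491 days inclusive.
491 = 7 × 70 + 1, so there are 70 full weeks plus 1 extra day.
Each full week contributes 3 days from the set (Tue, Fri, Sun): 70 × 3 = 210.
The 1 extra day is Fri — 1 of them qualifies.
Total: 210 + 1 = 211.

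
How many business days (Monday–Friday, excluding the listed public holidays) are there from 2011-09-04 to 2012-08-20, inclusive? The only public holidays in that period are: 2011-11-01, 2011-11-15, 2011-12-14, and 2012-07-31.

2011-09-04 is a Sunday.
The range spans 352 days (inclusive of both endpoints).
352 = 7 × 50 + 2, so there are 50 full weeks plus 2 extra days.
Each full week contributes 5 weekdays (Mon–Fri): 50 × 5 = 250.
The 2 extra days are Sunday, Monday — 1 of them qualifies.
Total: 250 + 1 = 251.
Holidays: 2011-11-01 (Tue); 2011-11-15 (Tue); 2011-12-14 (Wed); 2012-07-31 (Tue).
All 4 holidays fall on weekdays, so subtract 4.
Business days: 251 − 4 = 247.

247 business days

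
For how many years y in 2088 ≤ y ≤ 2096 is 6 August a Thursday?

Day of week of August 6 in each year:
2088: Fri, 2089: Sat, 2090: Sun, 2091: Mon, 2092: Wed, 2093: Thu ✓, 2094: Fri, 2095: Sat, 2096: Mon
Thursdays: 2093.

1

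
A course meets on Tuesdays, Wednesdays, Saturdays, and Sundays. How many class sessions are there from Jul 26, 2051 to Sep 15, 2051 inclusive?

Jul 26, 2051 is a Wednesday.
From Jul 26, 2051 to Sep 15, 2051 is 52 days inclusive.
52 = 7 × 7 + 3, so there are 7 full weeks plus 3 extra days.
Each full week contributes 4 days from the set (Tue, Wed, Sat, Sun): 7 × 4 = 28.
The 3 extra days are Wed, Thu, Fri — 1 of them qualifies.
Total: 28 + 1 = 29.

29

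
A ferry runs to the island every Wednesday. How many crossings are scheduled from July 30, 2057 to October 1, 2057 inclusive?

9 Wednesdays

July 30, 2057 is a Monday.
That's 64 days from start to end, counting both.
64 = 7 × 9 + 1, so there are 9 full weeks plus 1 extra day.
Each full week contributes one Wednesday: 9 so far.
The 1 extra day is Monday — none qualify.
Total: 9 + 0 = 9.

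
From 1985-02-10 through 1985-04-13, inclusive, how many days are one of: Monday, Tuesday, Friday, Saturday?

36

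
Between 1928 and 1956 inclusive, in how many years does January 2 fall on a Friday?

4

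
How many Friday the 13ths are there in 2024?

The 13th falls on a Friday when the month's 13th has weekday Fri.
Jan 13 is Sat; Feb 13 is Tue; Mar 13 is Wed; Apr 13 is Sat; May 13 is Mon; Jun 13 is Thu; Jul 13 is Sat; Aug 13 is Tue; Sep 13 is Fri ✓; Oct 13 is Sun; Nov 13 is Wed; Dec 13 is Fri ✓.
Friday the 13ths: Sep, Dec.

2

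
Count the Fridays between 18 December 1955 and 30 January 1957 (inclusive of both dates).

58

18 December 1955 is a Sunday.
The range spans 410 days (inclusive of both endpoints).
410 = 7 × 58 + 4, so there are 58 full weeks plus 4 extra days.
Each full week contributes one Friday: 58 so far.
The 4 extra days are Sunday, Monday, Tuesday, Wednesday — none qualify.
Total: 58 + 0 = 58.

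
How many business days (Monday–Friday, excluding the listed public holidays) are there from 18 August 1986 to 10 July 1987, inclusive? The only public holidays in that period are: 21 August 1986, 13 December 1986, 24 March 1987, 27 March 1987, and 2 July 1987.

18 August 1986 is a Monday.
That's 327 days from start to end, counting both.
327 = 7 × 46 + 5, so there are 46 full weeks plus 5 extra days.
Each full week contributes 5 weekdays (Mon–Fri): 46 × 5 = 230.
The 5 extra days are Monday, Tuesday, Wednesday, Thursday, Friday — 5 of them qualify.
Total: 230 + 5 = 235.
Holidays: 21 August 1986 (Thu); 13 December 1986 (Sat); 24 March 1987 (Tue); 27 March 1987 (Fri); 2 July 1987 (Thu).
4 of the 5 holidays fall on weekdays; the rest are weekends and were already excluded.
Business days: 235 − 4 = 231.

231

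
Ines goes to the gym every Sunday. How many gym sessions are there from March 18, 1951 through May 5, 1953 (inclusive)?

112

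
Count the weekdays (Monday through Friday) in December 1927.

22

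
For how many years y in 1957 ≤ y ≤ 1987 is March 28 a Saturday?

Day of week of March 28 in each year:
1957: Thu, 1958: Fri, 1959: Sat ✓, 1960: Mon, 1961: Tue, 1962: Wed, 1963: Thu, 1964: Sat ✓, 1965: Sun, 1966: Mon, 1967: Tue, 1968: Thu, 1969: Fri, 1970: Sat ✓, 1971: Sun, 1972: Tue, 1973: Wed, 1974: Thu, 1975: Fri, 1976: Sun, 1977: Mon, 1978: Tue, 1979: Wed, 1980: Fri, 1981: Sat ✓, 1982: Sun, 1983: Mon, 1984: Wed, 1985: Thu, 1986: Fri, 1987: Sat ✓
Saturdays: 1959, 1964, 1970, 1981, 1987.

5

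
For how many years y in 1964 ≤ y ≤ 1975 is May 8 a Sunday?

Day of week of May 8 in each year:
1964: Fri, 1965: Sat, 1966: Sun ✓, 1967: Mon, 1968: Wed, 1969: Thu, 1970: Fri, 1971: Sat, 1972: Mon, 1973: Tue, 1974: Wed, 1975: Thu
Sundays: 1966.

1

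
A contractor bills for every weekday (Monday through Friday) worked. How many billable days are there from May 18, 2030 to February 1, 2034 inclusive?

968 weekdays

May 18, 2030 is a Saturday.
That's 1356 days from start to end, counting both.
1356 = 7 × 193 + 5, so there are 193 full weeks plus 5 extra days.
Each full week contributes 5 weekdays (Mon–Fri): 193 × 5 = 965.
The 5 extra days are Saturday, Sunday, Monday, Tuesday, Wednesday — 3 of them qualify.
Total: 965 + 3 = 968.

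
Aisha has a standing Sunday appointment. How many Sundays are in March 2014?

5

2014-03-01 is a Saturday.
From 2014-03-01 to 2014-03-31 is 31 days inclusive.
31 = 7 × 4 + 3, so there are 4 full weeks plus 3 extra days.
Each full week contributes one Sunday: 4 so far.
The 3 extra days are Sat, Sun, Mon — 1 of them qualifies.
Total: 4 + 1 = 5.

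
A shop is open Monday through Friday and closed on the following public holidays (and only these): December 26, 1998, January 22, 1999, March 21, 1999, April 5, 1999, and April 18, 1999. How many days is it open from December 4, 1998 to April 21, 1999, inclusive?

December 4, 1998 is a Friday.
That's 139 days from start to end, counting both.
139 = 7 × 19 + 6, so there are 19 full weeks plus 6 extra days.
Each full week contributes 5 weekdays (Mon–Fri): 19 × 5 = 95.
The 6 extra days are Fri, Sat, Sun, Mon, Tue, Wed — 4 of them qualify.
Total: 95 + 4 = 99.
Holidays: December 26, 1998 (Sat); January 22, 1999 (Fri); March 21, 1999 (Sun); April 5, 1999 (Mon); April 18, 1999 (Sun).
2 of the 5 holidays fall on weekdays; the rest are weekends and were already excluded.
Business days: 99 − 2 = 97.

97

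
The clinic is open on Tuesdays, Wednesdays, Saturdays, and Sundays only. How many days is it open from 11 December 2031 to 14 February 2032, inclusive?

37

11 December 2031 is a Thursday.
The range spans 66 days (inclusive of both endpoints).
66 = 7 × 9 + 3, so there are 9 full weeks plus 3 extra days.
Each full week contributes 4 days from the set (Tue, Wed, Sat, Sun): 9 × 4 = 36.
The 3 extra days are Thursday, Friday, Saturday — 1 of them qualifies.
Total: 36 + 1 = 37.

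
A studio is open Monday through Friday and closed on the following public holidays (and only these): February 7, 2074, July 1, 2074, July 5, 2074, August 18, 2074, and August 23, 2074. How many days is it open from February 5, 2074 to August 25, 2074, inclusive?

February 5, 2074 is a Monday.
The range spans 202 days (inclusive of both endpoints).
202 = 7 × 28 + 6, so there are 28 full weeks plus 6 extra days.
Each full week contributes 5 weekdays (Mon–Fri): 28 × 5 = 140.
The 6 extra days are Mon, Tue, Wed, Thu, Fri, Sat — 5 of them qualify.
Total: 140 + 5 = 145.
Holidays: February 7, 2074 (Wed); July 1, 2074 (Sun); July 5, 2074 (Thu); August 18, 2074 (Sat); August 23, 2074 (Thu).
3 of the 5 holidays fall on weekdays; the rest are weekends and were already excluded.
Business days: 145 − 3 = 142.

142 working days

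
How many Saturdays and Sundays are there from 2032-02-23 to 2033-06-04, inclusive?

2032-02-23 is a Monday.
That's 468 days from start to end, counting both.
468 = 7 × 66 + 6, so there are 66 full weeks plus 6 extra days.
Each full week contributes 2 weekend days (Sat, Sun): 66 × 2 = 132.
The 6 extra days are Mon, Tue, Wed, Thu, Fri, Sat — 1 of them qualifies.
Total: 132 + 1 = 133.

133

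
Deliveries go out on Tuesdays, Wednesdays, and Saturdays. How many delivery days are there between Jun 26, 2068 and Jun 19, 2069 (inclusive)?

155

Jun 26, 2068 is a Tuesday.
That's 359 days from start to end, counting both.
359 = 7 × 51 + 2, so there are 51 full weeks plus 2 extra days.
Each full week contributes 3 days from the set (Tue, Wed, Sat): 51 × 3 = 153.
The 2 extra days are Tuesday, Wednesday — 2 of them qualify.
Total: 153 + 2 = 155.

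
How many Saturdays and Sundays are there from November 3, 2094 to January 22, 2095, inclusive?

November 3, 2094 is a Wednesday.
The range spans 81 days (inclusive of both endpoints).
81 = 7 × 11 + 4, so there are 11 full weeks plus 4 extra days.
Each full week contributes 2 weekend days (Sat, Sun): 11 × 2 = 22.
The 4 extra days are Wed, Thu, Fri, Sat — 1 of them qualifies.
Total: 22 + 1 = 23.

23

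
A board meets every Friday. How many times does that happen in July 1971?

July 1, 1971 is a Thursday.
From July 1, 1971 to July 31, 1971 is 31 days inclusive.
31 = 7 × 4 + 3, so there are 4 full weeks plus 3 extra days.
Each full week contributes one Friday: 4 so far.
The 3 extra days are Thursday, Friday, Saturday — 1 of them qualifies.
Total: 4 + 1 = 5.

5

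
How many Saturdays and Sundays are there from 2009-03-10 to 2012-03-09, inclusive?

312

2009-03-10 is a Tuesday.
The range spans 1096 days (inclusive of both endpoints).
1096 = 7 × 156 + 4, so there are 156 full weeks plus 4 extra days.
Each full week contributes 2 weekend days (Sat, Sun): 156 × 2 = 312.
The 4 extra days are Tuesday, Wednesday, Thursday, Friday — none qualify.
Total: 312 + 0 = 312.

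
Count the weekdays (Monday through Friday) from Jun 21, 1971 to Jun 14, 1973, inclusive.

Jun 21, 1971 is a Monday.
From Jun 21, 1971 to Jun 14, 1973 is 725 days inclusive.
725 = 7 × 103 + 4, so there are 103 full weeks plus 4 extra days.
Each full week contributes 5 weekdays (Mon–Fri): 103 × 5 = 515.
The 4 extra days are Mon, Tue, Wed, Thu — 4 of them qualify.
Total: 515 + 4 = 519.

519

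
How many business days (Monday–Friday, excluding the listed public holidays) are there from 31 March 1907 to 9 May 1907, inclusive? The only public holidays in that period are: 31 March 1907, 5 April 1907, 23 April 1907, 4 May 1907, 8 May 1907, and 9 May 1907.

31 March 1907 is a Sunday.
From 31 March 1907 to 9 May 1907 is 40 days inclusive.
40 = 7 × 5 + 5, so there are 5 full weeks plus 5 extra days.
Each full week contributes 5 weekdays (Mon–Fri): 5 × 5 = 25.
The 5 extra days are Sunday, Monday, Tuesday, Wednesday, Thursday — 4 of them qualify.
Total: 25 + 4 = 29.
Holidays: 31 March 1907 (Sun); 5 April 1907 (Fri); 23 April 1907 (Tue); 4 May 1907 (Sat); 8 May 1907 (Wed); 9 May 1907 (Thu).
4 of the 6 holidays fall on weekdays; the rest are weekends and were already excluded.
Business days: 29 − 4 = 25.

25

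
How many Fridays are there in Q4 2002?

13

2002-10-01 is a Tuesday.
That's 92 days from start to end, counting both.
92 = 7 × 13 + 1, so there are 13 full weeks plus 1 extra day.
Each full week contributes one Friday: 13 so far.
The 1 extra day is Tuesday — none qualify.
Total: 13 + 0 = 13.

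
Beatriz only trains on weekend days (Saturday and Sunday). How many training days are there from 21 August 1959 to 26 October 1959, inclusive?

20

21 August 1959 is a Friday.
That's 67 days from start to end, counting both.
67 = 7 × 9 + 4, so there are 9 full weeks plus 4 extra days.
Each full week contributes 2 weekend days (Sat, Sun): 9 × 2 = 18.
The 4 extra days are Friday, Saturday, Sunday, Monday — 2 of them qualify.
Total: 18 + 2 = 20.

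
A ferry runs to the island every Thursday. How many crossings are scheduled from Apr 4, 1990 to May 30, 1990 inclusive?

8 Thursdays

Apr 4, 1990 is a Wednesday.
From Apr 4, 1990 to May 30, 1990 is 57 days inclusive.
57 = 7 × 8 + 1, so there are 8 full weeks plus 1 extra day.
Each full week contributes one Thursday: 8 so far.
The 1 extra day is Wednesday — none qualify.
Total: 8 + 0 = 8.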